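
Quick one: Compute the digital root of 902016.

9+0+2+0+1+6 = 18
1+8 = 9

9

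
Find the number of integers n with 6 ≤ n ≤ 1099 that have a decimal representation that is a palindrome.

The integers in [6, 1099] that have a decimal representation that is a palindrome: 6, 7, 8, 9, 11, 22, …, 999, 1001.
104 qualify.

104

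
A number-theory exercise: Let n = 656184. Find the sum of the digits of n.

6+5+6+1+8+4 = 30

30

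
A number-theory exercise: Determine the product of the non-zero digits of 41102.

8

4×1×1×2 = 8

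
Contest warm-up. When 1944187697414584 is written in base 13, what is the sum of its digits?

88

1944187697414584 in base 13 is 655AA1618C20BB.
Digit sum: 6+5+5+10+10+1+6+1+8+12+2+0+11+11 = 88.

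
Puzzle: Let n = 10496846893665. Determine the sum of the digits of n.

1+0+4+9+6+8+4+6+8+9+3+6+6+5 = 75

75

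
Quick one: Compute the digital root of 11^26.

The digital root of n equals n mod 9 (or 9 when 9 | n), so we need 11^26 mod 9.
11^26 ≡ 4 (mod 9), so the digital root is 4.

4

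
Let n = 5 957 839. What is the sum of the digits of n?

46

5+9+5+7+8+3+9 = 46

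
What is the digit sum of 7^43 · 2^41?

233

7^43 · 2^41 = 4802258598614739946218761653570455476148251918336
Sum of its 49 digits: 233.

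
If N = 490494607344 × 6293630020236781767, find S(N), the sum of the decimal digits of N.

153

490494607344 × 6293630020236781767 = 3086991585544451046710883496848
Sum of its 31 digits: 153.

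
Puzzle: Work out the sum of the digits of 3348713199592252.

73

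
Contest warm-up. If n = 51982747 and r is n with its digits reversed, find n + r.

Reverse of 51982747 is 74728915.
51982747 + 74728915 = 126711662

126711662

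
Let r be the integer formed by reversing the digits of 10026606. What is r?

Reversing 10026606 gives 60662001.

60662001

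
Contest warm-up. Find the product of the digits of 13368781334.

870912

1×3×3×6×8×7×8×1×3×3×4 = 870912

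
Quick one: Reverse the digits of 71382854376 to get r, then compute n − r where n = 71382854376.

4037026059

Reverse of 71382854376 is 67345828317.
71382854376 − 67345828317 = 4037026059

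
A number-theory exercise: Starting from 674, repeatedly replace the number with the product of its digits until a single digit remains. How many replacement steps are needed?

4

674 → 168 → 48 → 32 → 6 (4 steps)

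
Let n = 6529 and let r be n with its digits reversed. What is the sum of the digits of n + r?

26

Reversal of 6529 is 9256; 6529 + 9256 = 15785.
Digit sum of 15785: 1+5+7+8+5 = 26.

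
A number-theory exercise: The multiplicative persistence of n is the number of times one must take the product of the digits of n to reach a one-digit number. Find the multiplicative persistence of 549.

2

549 → 180 → 0 (2 steps)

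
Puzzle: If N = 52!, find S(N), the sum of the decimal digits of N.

52! = 80658175170943878571660636856403766975289505440883277824000000000000
Sum of its 68 digits: 279.

279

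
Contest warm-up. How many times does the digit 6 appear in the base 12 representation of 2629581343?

2629581343 in base 12 is 614784567.
The digit 6 appears 2 times.

2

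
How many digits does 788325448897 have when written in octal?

788325448897 in base 8 is 13361366736301, which has 14 digits.

14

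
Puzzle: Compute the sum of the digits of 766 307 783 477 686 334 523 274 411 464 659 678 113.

184

7+6+6+3+0+7+7+8+3+4+7+7+6+8+6+3+3+4+5+2+3+2+7+4+4+1+1+4+6+4+6+5+9+6+7+8+1+1+3 = 184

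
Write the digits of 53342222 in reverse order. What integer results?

Reversing 53342222 gives 22224335.

22224335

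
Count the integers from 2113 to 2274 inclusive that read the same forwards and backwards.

1

The integers in [2113, 2274] that read the same forwards and backwards: 2222.
1 qualifies.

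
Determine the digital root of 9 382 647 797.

8

9+3+8+2+6+4+7+7+9+7 = 62
6+2 = 8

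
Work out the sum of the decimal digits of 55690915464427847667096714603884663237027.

197

5+5+6+9+0+9+1+5+4+6+4+4+2+7+8+4+7+6+6+7+0+9+6+7+1+4+6+0+3+8+8+4+6+6+3+2+3+7+0+2+7 = 197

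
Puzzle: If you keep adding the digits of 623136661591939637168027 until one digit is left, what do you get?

2

6+2+3+1+3+6+6+6+1+5+9+1+9+3+9+6+3+7+1+6+8+0+2+7 = 110
1+1+0 = 2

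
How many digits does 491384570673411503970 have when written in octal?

23

491384570673411503970 in base 8 is 65215245370757041333542, which has 23 digits.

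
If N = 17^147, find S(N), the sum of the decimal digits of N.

17^147 = 7516080840909715499911286424295301039583185429853018013769765289246634274019123502562270931650319465356201630859154817050577468926833441346621548778490466843164916892376377410356273
Sum of its 181 digits: 800.

800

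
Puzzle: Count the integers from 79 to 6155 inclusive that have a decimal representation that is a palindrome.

The integers in [79, 6155] that have a decimal representation that is a palindrome: 88, 99, 101, 111, 121, 131, …, 6006, 6116.
144 qualify.

144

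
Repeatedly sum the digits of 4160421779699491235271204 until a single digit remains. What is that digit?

4+1+6+0+4+2+1+7+7+9+6+9+9+4+9+1+2+3+5+2+7+1+2+0+4 = 105
1+0+5 = 6

6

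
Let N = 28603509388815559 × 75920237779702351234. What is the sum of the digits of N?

160

28603509388815559 × 75920237779702351234 = 2171585234132825912570768654662049806
Sum of its 37 digits: 160.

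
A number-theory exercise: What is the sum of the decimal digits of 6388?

6+3+8+8 = 25

25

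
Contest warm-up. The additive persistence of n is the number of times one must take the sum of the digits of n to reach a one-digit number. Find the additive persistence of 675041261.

2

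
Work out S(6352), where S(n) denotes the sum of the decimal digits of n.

16

6+3+5+2 = 16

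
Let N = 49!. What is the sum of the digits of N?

225

49! = 608281864034267560872252163321295376887552831379210240000000000
Sum of its 63 digits: 225.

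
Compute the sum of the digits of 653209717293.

6+5+3+2+0+9+7+1+7+2+9+3 = 54

54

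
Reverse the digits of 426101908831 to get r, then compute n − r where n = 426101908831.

Reverse of 426101908831 is 138809101624.
426101908831 − 138809101624 = 287292807207

287292807207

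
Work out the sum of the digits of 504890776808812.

5+0+4+8+9+0+7+7+6+8+0+8+8+1+2 = 73

73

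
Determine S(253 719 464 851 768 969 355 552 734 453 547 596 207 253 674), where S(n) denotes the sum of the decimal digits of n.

223

2+5+3+7+1+9+4+6+4+8+5+1+7+6+8+9+6+9+3+5+5+5+5+2+7+3+4+4+5+3+5+4+7+5+9+6+2+0+7+2+5+3+6+7+4 = 223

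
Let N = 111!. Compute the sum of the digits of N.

111! = 1762952551090244663872161047107075788761409536026565516041574063347346955087248316436555574598462315773196047662837978913145847497199871623320096254145331200000000000000000000000000
Sum of its 181 digits: 693.

693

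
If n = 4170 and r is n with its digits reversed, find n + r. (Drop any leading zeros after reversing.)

Reverse of 4170 is 714.
4170 + 714 = 4884

4884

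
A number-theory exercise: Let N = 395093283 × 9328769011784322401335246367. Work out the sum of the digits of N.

174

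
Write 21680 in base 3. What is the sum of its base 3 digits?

21680 in base 3 is 1002201222.
Digit sum: 1+0+0+2+2+0+1+2+2+2 = 12.

12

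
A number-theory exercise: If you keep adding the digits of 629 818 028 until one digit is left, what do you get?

8

6+2+9+8+1+8+0+2+8 = 44
4+4 = 8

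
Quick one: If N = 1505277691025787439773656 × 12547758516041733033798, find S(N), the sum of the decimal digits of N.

252

1505277691025787439773656 × 12547758516041733033798 = 18887860966576460927780683774968133875318025488
Sum of its 47 digits: 252.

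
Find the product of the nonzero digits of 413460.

4×1×3×4×6 = 288

288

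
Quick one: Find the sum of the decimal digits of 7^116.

427

7^116 = 107491133273364962952069061813066382187293269586047291924731611172814599515750702733702892834629601
Sum of its 99 digits: 427.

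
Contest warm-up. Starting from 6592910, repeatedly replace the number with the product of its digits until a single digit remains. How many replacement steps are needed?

1

6592910 → 0 (1 step)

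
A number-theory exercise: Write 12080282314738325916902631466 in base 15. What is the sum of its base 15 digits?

12080282314738325916902631466 in base 15 is AB6DD0EEC72EC3248952D8B1.
Digit sum: 10+11+6+13+13+0+14+14+12+7+2+14+12+3+2+4+8+9+5+2+13+8+11+1 = 194.

194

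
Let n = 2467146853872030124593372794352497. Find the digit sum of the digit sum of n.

First digit sum: 152.
1+5+2 = 8.

8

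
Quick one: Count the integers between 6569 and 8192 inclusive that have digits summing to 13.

42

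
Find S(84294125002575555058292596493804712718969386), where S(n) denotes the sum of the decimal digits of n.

8+4+2+9+4+1+2+5+0+0+2+5+7+5+5+5+5+0+5+8+2+9+2+5+9+6+4+9+3+8+0+4+7+1+2+7+1+8+9+6+9+3+8+6 = 210

210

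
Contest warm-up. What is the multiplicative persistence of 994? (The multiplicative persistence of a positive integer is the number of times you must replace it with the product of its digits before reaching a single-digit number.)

994 → 324 → 24 → 8 (3 steps)

3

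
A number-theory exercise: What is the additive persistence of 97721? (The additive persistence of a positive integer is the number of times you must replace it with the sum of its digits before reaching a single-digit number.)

97721 → 26 → 8 (2 steps)

2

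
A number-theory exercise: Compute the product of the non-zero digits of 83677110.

7056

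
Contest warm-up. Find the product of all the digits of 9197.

567

9×1×9×7 = 567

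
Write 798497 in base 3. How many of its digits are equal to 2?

798497 in base 3 is 1111120022222.
The digit 2 appears 6 times.

6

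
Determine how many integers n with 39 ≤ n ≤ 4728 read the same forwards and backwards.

133

The integers in [39, 4728] that read the same forwards and backwards: 44, 55, 66, 77, 88, 99, …, 4554, 4664.
133 qualify.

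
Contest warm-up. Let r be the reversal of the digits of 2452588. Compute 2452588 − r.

Reverse of 2452588 is 8852542.
2452588 − 8852542 = -6399954

-6399954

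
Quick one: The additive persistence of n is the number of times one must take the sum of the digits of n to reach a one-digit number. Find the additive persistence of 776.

776 → 20 → 2 (2 steps)

2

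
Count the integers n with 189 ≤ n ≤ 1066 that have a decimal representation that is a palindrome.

82

The integers in [189, 1066] that have a decimal representation that is a palindrome: 191, 202, 212, 222, 232, 242, …, 999, 1001.
82 qualify.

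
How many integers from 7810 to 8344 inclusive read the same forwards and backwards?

The integers in [7810, 8344] that read the same forwards and backwards: 7887, 7997, 8008, 8118, 8228, 8338.
6 qualify.

6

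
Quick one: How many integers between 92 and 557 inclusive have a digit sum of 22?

1

The integers in [92, 557] that have a digit sum of 22: 499.
1 qualifies.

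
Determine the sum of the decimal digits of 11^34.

178

11^34 = 255476698618765889551019445759400441
Sum of its 36 digits: 178.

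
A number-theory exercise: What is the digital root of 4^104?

The digital root of n equals n mod 9 (or 9 when 9 | n), so we need 4^104 mod 9.
4^104 ≡ 7 (mod 9), so the digital root is 7.

7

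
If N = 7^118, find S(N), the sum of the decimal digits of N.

7^118 = 5267065530394883184651384028840252727177370209716317304311848947467915376271784433951441748896850449
Sum of its 100 digits: 457.

457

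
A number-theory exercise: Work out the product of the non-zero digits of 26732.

504

2×6×7×3×2 = 504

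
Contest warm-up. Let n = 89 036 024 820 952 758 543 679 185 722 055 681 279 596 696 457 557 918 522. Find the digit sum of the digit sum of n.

First digit sum: 281.
2+8+1 = 11.

11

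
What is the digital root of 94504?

9+4+5+0+4 = 22
2+2 = 4

4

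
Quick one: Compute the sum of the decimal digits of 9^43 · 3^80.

9^43 · 3^80 = 15926791088519786003064148590679881418931379526481396121112548658575277686941529
Sum of its 80 digits: 387.

387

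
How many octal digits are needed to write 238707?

6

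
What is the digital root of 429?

6

4+2+9 = 15
1+5 = 6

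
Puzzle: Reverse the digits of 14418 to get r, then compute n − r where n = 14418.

-67023

Reverse of 14418 is 81441.
14418 − 81441 = -67023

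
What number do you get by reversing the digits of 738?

837

Reversing 738 gives 837.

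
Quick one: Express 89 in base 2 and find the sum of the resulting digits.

89 in base 2 is 1011001.
Digit sum: 1+0+1+1+0+0+1 = 4.

4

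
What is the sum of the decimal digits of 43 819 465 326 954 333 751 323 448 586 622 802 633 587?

186

4+3+8+1+9+4+6+5+3+2+6+9+5+4+3+3+3+7+5+1+3+2+3+4+4+8+5+8+6+6+2+2+8+0+2+6+3+3+5+8+7 = 186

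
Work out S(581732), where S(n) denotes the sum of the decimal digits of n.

26

5+8+1+7+3+2 = 26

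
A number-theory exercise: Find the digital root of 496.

1

4+9+6 = 19
1+9 = 10
1+0 = 1
(Equivalently, 496 mod 9 = 1.)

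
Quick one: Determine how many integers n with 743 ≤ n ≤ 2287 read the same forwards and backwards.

39

The integers in [743, 2287] that read the same forwards and backwards: 747, 757, 767, 777, 787, 797, …, 2112, 2222.
39 qualify.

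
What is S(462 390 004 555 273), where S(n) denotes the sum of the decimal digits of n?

55

4+6+2+3+9+0+0+0+4+5+5+5+2+7+3 = 55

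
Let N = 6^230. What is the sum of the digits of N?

810

6^230 = 94359925263804193623936900745734126671857074734587930067844115644068295841001451281025597462893648234330998228418489794737967675446138010404532982725444968662400790000678025035776
Sum of its 179 digits: 810.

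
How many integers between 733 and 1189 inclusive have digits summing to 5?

The integers in [733, 1189] that have digits summing to 5: 1004, 1013, 1022, 1031, 1040, 1103, 1112, 1121, 1130.
9 qualify.

9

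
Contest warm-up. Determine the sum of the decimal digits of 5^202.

5^202 = 1555753819465285426786016013445031060147563042180291783275279153697424708508845860295986205781428404239241647388780620531179010868072509765625
Sum of its 142 digits: 616.

616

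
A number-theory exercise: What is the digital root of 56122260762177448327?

5+6+1+2+2+2+6+0+7+6+2+1+7+7+4+4+8+3+2+7 = 82
8+2 = 10
1+0 = 1
(Equivalently, 56122260762177448327 mod 9 = 1.)

1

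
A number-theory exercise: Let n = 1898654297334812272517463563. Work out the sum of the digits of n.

131

1+8+9+8+6+5+4+2+9+7+3+3+4+8+1+2+2+7+2+5+1+7+4+6+3+5+6+3 = 131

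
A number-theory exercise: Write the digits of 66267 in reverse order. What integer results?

Reversing 66267 gives 76266.

76266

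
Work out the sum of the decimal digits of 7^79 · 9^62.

549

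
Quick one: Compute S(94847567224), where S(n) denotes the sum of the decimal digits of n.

9+4+8+4+7+5+6+7+2+2+4 = 58

58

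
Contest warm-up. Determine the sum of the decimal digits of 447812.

26

4+4+7+8+1+2 = 26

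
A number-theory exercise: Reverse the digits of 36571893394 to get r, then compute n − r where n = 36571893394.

-12767924169

Reverse of 36571893394 is 49339817563.
36571893394 − 49339817563 = -12767924169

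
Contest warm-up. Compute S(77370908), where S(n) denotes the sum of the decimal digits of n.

7+7+3+7+0+9+0+8 = 41

41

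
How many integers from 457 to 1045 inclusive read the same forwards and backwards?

55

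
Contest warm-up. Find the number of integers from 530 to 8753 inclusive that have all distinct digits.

The integers in [530, 8753] that have all distinct digits: 530, 531, 532, 534, 536, 537, …, 8752, 8753.
4295 qualify.

4295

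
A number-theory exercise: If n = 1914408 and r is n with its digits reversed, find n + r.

Reverse of 1914408 is 8044191.
1914408 + 8044191 = 9958599

9958599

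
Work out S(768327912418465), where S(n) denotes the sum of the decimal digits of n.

73

7+6+8+3+2+7+9+1+2+4+1+8+4+6+5 = 73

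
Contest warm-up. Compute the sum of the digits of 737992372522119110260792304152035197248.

151

7+3+7+9+9+2+3+7+2+5+2+2+1+1+9+1+1+0+2+6+0+7+9+2+3+0+4+1+5+2+0+3+5+1+9+7+2+4+8 = 151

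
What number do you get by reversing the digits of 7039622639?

9362269307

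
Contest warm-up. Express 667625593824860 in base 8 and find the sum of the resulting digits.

667625593824860 in base 8 is 22763166227163134.
Digit sum: 2+2+7+6+3+1+6+6+2+2+7+1+6+3+1+3+4 = 62.

62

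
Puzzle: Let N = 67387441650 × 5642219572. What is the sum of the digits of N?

67387441650 × 5642219572 = 380214742184637973800
Sum of its 21 digits: 87.

87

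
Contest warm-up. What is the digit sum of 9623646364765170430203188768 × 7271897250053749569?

210

9623646364765170430203188768 × 7271897250053749569 = 69982167535425606591490430040085053978705640992
Sum of its 47 digits: 210.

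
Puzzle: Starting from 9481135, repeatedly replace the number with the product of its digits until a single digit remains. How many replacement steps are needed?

9481135 → 4320 → 0 (2 steps)

2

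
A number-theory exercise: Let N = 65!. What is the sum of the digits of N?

65! = 8247650592082470666723170306785496252186258551345437492922123134388955774976000000000000000
Sum of its 91 digits: 351.

351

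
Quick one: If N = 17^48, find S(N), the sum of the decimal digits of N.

244

17^48 = 115225400457255426923013053222916919834651165519677685328641
Sum of its 60 digits: 244.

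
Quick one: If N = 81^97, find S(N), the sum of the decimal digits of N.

81^97 = 132753760222777929652518852658968344964931101689157057439812177098233078651408028655258624248876421198505482894291851610746874616508369822227011247635269497513289876625552626147480686161
Sum of its 186 digits: 864.

864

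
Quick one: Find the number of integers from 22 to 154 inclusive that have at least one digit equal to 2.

The integers in [22, 154] that have at least one digit equal to 2: 22, 23, 24, 25, 26, 27, …, 142, 152.
30 qualify.

30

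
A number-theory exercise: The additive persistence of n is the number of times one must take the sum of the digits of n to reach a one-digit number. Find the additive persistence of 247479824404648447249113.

2

247479824404648447249113 → 108 → 9 (2 steps)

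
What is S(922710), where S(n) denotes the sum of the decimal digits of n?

21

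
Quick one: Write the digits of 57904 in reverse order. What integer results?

40975

Reversing 57904 gives 40975.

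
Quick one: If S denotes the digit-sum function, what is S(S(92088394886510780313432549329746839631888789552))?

First digit sum: 241.
2+4+1 = 7.

7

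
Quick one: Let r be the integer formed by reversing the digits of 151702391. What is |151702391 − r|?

Reverse of 151702391 is 193207151.
|151702391 − 193207151| = 41504760

41504760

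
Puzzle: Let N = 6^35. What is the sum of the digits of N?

135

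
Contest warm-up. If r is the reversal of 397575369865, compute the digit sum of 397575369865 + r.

Reversal of 397575369865 is 568963575793; 397575369865 + 568963575793 = 966538945658.
Digit sum of 966538945658: 9+6+6+5+3+8+9+4+5+6+5+8 = 74.

74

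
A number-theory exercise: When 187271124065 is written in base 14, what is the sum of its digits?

187271124065 in base 14 is 90C777029B.
Digit sum: 9+0+12+7+7+7+0+2+9+11 = 64.

64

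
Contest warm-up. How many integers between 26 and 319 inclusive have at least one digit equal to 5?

The integers in [26, 319] that have at least one digit equal to 5: 35, 45, 50, 51, 52, 53, …, 305, 315.
56 qualify.

56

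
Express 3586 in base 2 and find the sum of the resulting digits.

4

3586 in base 2 is 111000000010.
Digit sum: 1+1+1+0+0+0+0+0+0+0+1+0 = 4.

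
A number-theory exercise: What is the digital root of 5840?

5+8+4+0 = 17
1+7 = 8

8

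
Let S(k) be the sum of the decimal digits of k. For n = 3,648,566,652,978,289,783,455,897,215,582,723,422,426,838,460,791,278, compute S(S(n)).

First digit sum: 268.
2+6+8 = 16.

16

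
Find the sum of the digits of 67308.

6+7+3+0+8 = 24

24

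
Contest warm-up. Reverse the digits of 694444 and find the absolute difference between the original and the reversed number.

249948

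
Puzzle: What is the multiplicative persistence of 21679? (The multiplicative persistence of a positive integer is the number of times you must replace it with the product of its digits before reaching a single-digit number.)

21679 → 756 → 210 → 0 (3 steps)

3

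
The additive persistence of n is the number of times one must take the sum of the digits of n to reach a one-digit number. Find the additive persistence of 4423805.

2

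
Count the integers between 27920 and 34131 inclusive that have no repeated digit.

1764

The integers in [27920, 34131] that have no repeated digit: 27930, 27931, 27934, 27935, 27936, 27938, …, 34128, 34129.
1764 qualify.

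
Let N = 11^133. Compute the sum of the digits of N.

677

11^133 = 3200568495929836678645715734694833226102885454586195875169693056931408048977961093948842811959452328494413423153999203723966986522574735131
Sum of its 139 digits: 677.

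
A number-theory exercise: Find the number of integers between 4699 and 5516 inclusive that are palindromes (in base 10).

The integers in [4699, 5516] that are palindromes (in base 10): 4774, 4884, 4994, 5005, 5115, 5225, 5335, 5445.
8 qualify.

8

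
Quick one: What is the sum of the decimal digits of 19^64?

370

19^64 = 6921981926137087576636956665404142898527372227760574567236831247644037253481253121
Sum of its 82 digits: 370.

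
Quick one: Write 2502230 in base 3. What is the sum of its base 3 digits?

12

2502230 in base 3 is 11201010102012.
Digit sum: 1+1+2+0+1+0+1+0+1+0+2+0+1+2 = 12.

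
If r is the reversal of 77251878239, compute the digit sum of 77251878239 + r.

Reversal of 77251878239 is 93287815277; 77251878239 + 93287815277 = 170539693516.
Digit sum of 170539693516: 1+7+0+5+3+9+6+9+3+5+1+6 = 55.

55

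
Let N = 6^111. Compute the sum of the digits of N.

6^111 = 237022073235798140523131680268796863968652076808504395016684686594984571128407503405056
Sum of its 87 digits: 387.

387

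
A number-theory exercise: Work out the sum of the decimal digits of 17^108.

622

17^108 = 7735413050995784347652183760792971538697692007637391575106162801311588995884895252237044239108477490539101283170257008945959576885441
Sum of its 133 digits: 622.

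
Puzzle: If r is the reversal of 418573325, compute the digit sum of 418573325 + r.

49

Reversal of 418573325 is 523375814; 418573325 + 523375814 = 941949139.
Digit sum of 941949139: 9+4+1+9+4+9+1+3+9 = 49.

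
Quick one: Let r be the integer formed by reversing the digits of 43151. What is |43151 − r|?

Reverse of 43151 is 15134.
|43151 − 15134| = 28017

28017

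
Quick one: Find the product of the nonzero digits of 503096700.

5670

5×3×9×6×7 = 5670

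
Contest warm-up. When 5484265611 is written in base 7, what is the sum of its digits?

5484265611 in base 7 is 252622326366.
Digit sum: 2+5+2+6+2+2+3+2+6+3+6+6 = 45.

45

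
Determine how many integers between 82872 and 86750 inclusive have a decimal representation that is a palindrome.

The integers in [82872, 86750] that have a decimal representation that is a palindrome: 82928, 83038, 83138, 83238, 83338, 83438, …, 86568, 86668.
38 qualify.

38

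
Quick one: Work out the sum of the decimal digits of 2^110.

121

2^110 = 1298074214633706907132624082305024
Sum of its 34 digits: 121.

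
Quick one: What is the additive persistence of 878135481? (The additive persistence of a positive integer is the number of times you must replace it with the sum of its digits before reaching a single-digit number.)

2

878135481 → 45 → 9 (2 steps)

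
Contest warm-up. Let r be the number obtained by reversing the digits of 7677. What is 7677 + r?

Reverse of 7677 is 7767.
7677 + 7767 = 15444

15444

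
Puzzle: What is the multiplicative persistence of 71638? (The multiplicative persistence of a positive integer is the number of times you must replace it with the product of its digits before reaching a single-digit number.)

2

71638 → 1008 → 0 (2 steps)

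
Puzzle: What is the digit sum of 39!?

189

39! = 20397882081197443358640281739902897356800000000
Sum of its 47 digits: 189.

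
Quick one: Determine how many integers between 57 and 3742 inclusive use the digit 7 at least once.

984

The integers in [57, 3742] that use the digit 7 at least once: 57, 67, 70, 71, 72, 73, …, 3741, 3742.
984 qualify.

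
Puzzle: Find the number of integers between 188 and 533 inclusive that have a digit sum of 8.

The integers in [188, 533] that have a digit sum of 8: 206, 215, 224, 233, 242, 251, …, 521, 530.
22 qualify.

22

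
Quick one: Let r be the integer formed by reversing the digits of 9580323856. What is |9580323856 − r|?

2997092997

Reverse of 9580323856 is 6583230859.
|9580323856 − 6583230859| = 2997092997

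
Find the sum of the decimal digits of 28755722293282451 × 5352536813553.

99

28755722293282451 × 5352536813553 = 153916062175101016012553858403
Sum of its 30 digits: 99.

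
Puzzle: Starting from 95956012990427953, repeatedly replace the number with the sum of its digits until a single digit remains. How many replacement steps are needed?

3

95956012990427953 → 85 → 13 → 4 (3 steps)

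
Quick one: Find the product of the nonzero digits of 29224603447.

580608

2×9×2×2×4×6×3×4×4×7 = 580608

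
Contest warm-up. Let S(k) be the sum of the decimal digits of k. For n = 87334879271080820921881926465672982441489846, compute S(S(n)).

4

First digit sum: 220.
2+2+0 = 4.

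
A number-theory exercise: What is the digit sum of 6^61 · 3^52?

297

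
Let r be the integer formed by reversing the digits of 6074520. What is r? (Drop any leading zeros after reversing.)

254706

Reversing 6074520 gives 254706.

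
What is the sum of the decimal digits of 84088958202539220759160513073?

122

8+4+0+8+8+9+5+8+2+0+2+5+3+9+2+2+0+7+5+9+1+6+0+5+1+3+0+7+3 = 122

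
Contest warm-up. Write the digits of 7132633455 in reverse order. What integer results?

Reversing 7132633455 gives 5543362317.

5543362317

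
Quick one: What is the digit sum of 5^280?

904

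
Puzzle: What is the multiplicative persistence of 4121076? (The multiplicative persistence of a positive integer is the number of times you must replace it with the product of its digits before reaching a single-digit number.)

1

4121076 → 0 (1 step)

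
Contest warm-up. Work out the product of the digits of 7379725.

7×3×7×9×7×2×5 = 92610

92610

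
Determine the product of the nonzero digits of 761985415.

7×6×1×9×8×5×4×1×5 = 302400

302400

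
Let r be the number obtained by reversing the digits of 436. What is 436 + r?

1070

Reverse of 436 is 634.
436 + 634 = 1070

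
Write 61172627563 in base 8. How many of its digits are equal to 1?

2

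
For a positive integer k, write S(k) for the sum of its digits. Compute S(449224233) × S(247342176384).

S(449224233) = 4+4+9+2+2+4+2+3+3 = 33.
S(247342176384) = 2+4+7+3+4+2+1+7+6+3+8+4 = 51.
33 · 51 = 1683.

1683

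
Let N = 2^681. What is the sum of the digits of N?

854

2^681 = 10032913020226237310869197622070557910061530690809581488606035047662224110216294903018315384440590765432325303757053790498770584583633048750167493382743608188543746320969475933440520778435368952314936164352
Sum of its 206 digits: 854.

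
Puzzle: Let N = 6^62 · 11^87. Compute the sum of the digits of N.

675

6^62 · 11^87 = 7023298590895080833639583858153556332976381841012048129777781766152857755359425561112428771919469992758638106886310213125679927882999136256
Sum of its 139 digits: 675.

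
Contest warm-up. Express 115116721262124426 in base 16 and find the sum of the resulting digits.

115116721262124426 in base 16 is 198FA0C4E895D8A.
Digit sum: 1+9+8+15+10+0+12+4+14+8+9+5+13+8+10 = 126.

126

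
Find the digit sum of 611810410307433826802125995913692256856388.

180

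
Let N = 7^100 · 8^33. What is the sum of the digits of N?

488

7^100 · 8^33 = 2050093044424966440264820826233548627290053376189601366109856317837446307330132415307395161095093290990706976882688
Sum of its 115 digits: 488.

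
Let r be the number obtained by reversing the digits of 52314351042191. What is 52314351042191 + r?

71438366383516

Reverse of 52314351042191 is 19124015341325.
52314351042191 + 19124015341325 = 71438366383516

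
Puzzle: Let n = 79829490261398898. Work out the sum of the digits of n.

102

7+9+8+2+9+4+9+0+2+6+1+3+9+8+8+9+8 = 102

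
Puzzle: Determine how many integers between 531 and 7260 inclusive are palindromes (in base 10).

110

The integers in [531, 7260] that are palindromes (in base 10): 535, 545, 555, 565, 575, 585, …, 7117, 7227.
110 qualify.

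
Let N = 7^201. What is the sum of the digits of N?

757

7^201 = 73232868039200500225132297282717695618734319851191635619650980588245880371969835762420678304365548352051456737767824199218442262405785138317055279871378715742462192840007
Sum of its 170 digits: 757.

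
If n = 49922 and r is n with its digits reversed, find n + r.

Reverse of 49922 is 22994.
49922 + 22994 = 72916

72916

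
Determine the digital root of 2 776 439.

2+7+7+6+4+3+9 = 38
3+8 = 11
1+1 = 2

2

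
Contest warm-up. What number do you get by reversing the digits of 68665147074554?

45547074156686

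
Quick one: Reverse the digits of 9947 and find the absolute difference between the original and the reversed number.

Reverse of 9947 is 7499.
|9947 − 7499| = 2448

2448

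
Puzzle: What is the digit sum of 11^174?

784

11^174 = 15934088227281509102626398852762656220402305223648534165063052083160240661087066490039140880994442556936062906460349771912000854838230856267585175802652479276515653628881972998840841
Sum of its 182 digits: 784.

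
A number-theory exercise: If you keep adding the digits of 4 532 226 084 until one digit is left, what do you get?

4+5+3+2+2+2+6+0+8+4 = 36
3+6 = 9

9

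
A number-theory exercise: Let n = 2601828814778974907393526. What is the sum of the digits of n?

126

2+6+0+1+8+2+8+8+1+4+7+7+8+9+7+4+9+0+7+3+9+3+5+2+6 = 126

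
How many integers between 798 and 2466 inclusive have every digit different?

849

The integers in [798, 2466] that have every digit different: 798, 801, 802, 803, 804, 805, …, 2463, 2465.
849 qualify.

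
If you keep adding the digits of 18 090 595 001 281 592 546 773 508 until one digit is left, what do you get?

2

1+8+0+9+0+5+9+5+0+0+1+2+8+1+5+9+2+5+4+6+7+7+3+5+0+8 = 110
1+1+0 = 2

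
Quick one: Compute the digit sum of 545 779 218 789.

5+4+5+7+7+9+2+1+8+7+8+9 = 72

72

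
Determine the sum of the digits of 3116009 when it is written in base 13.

3116009 in base 13 is 8513C0.
Digit sum: 8+5+1+3+12+0 = 29.

29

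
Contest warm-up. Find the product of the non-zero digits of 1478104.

896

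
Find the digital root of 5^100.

4

The digital root of n equals n mod 9 (or 9 when 9 | n), so we need 5^100 mod 9.
5^100 ≡ 4 (mod 9), so the digital root is 4.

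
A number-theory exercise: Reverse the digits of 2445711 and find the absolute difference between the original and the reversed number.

Reverse of 2445711 is 1175442.
|2445711 − 1175442| = 1270269

1270269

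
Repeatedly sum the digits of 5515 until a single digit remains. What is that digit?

5+5+1+5 = 16
1+6 = 7

7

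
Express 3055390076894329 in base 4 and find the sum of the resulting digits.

46

3055390076894329 in base 4 is 22312231301300023233301321.
Digit sum: 2+2+3+1+2+2+3+1+3+0+1+3+0+0+0+2+3+2+3+3+3+0+1+3+2+1 = 46.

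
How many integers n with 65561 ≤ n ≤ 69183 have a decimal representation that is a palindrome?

The integers in [65561, 69183] that have a decimal representation that is a palindrome: 65656, 65756, 65856, 65956, 66066, 66166, …, 68986, 69096.
35 qualify.

35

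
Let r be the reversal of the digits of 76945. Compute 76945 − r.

Reverse of 76945 is 54967.
76945 − 54967 = 21978

21978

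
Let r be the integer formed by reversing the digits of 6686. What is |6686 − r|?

Reverse of 6686 is 6866.
|6686 − 6866| = 180

180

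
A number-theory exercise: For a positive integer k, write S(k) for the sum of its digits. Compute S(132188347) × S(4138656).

S(132188347) = 1+3+2+1+8+8+3+4+7 = 37.
S(4138656) = 4+1+3+8+6+5+6 = 33.
37 · 33 = 1221.

1221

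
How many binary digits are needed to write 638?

10

638 in base 2 is 1001111110, which has 10 digits.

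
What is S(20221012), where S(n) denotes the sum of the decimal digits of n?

2+0+2+2+1+0+1+2 = 10

10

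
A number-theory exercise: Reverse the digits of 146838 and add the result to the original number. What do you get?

985479

Reverse of 146838 is 838641.
146838 + 838641 = 985479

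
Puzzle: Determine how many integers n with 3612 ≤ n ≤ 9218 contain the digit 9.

The integers in [3612, 9218] that contain the digit 9: 3619, 3629, 3639, 3649, 3659, 3669, …, 9217, 9218.
1730 qualify.

1730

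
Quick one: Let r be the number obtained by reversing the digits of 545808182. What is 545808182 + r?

827616727

Reverse of 545808182 is 281808545.
545808182 + 281808545 = 827616727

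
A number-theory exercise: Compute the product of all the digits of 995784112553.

9×9×5×7×8×4×1×1×2×5×5×3 = 13608000

13608000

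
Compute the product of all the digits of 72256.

840

7×2×2×5×6 = 840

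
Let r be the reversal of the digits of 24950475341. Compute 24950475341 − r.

Reverse of 24950475341 is 14357405942.
24950475341 − 14357405942 = 10593069399

10593069399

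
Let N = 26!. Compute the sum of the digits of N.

26! = 403291461126605635584000000
Sum of its 27 digits: 81.

81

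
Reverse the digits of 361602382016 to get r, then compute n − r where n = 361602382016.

-248680824147

Reverse of 361602382016 is 610283206163.
361602382016 − 610283206163 = -248680824147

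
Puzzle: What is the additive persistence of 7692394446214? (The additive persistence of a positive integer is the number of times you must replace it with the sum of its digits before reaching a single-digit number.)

2

7692394446214 → 61 → 7 (2 steps)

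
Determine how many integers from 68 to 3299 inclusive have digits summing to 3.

16

The integers in [68, 3299] that have digits summing to 3: 102, 111, 120, 201, 210, 300, …, 2100, 3000.
16 qualify.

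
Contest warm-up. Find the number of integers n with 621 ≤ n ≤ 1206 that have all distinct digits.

331

The integers in [621, 1206] that have all distinct digits: 621, 623, 624, 625, 627, 628, …, 1205, 1206.
331 qualify.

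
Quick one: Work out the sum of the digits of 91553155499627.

9+1+5+5+3+1+5+5+4+9+9+6+2+7 = 71

71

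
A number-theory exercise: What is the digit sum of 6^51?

6^51 = 4849687664788584363858837602739217760256
Sum of its 40 digits: 216.

216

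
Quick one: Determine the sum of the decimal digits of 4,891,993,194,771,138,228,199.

4+8+9+1+9+9+3+1+9+4+7+7+1+1+3+8+2+2+8+1+9+9 = 115

115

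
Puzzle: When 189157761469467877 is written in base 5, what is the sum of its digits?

189157761469467877 in base 5 is 3041321241230442140433002.
Digit sum: 3+0+4+1+3+2+1+2+4+1+2+3+0+4+4+2+1+4+0+4+3+3+0+0+2 = 53.

53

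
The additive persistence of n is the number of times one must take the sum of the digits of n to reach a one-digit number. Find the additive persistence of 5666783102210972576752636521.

2

5666783102210972576752636521 → 120 → 3 (2 steps)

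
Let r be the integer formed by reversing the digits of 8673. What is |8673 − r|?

4905

Reverse of 8673 is 3768.
|8673 − 3768| = 4905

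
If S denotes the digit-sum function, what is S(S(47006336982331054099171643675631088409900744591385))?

9

First digit sum: 216.
2+1+6 = 9.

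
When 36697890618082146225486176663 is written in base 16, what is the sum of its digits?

143

36697890618082146225486176663 in base 16 is 7693C89CB02102B496662197.
Digit sum: 7+6+9+3+12+8+9+12+11+0+2+1+0+2+11+4+9+6+6+6+2+1+9+7 = 143.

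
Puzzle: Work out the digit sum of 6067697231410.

6+0+6+7+6+9+7+2+3+1+4+1+0 = 52

52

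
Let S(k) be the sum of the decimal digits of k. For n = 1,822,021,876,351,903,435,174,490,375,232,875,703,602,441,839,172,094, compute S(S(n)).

9

First digit sum: 207.
2+0+7 = 9.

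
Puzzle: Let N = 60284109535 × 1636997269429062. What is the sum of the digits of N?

60284109535 × 1636997269429062 = 98684922698757480520306170
Sum of its 26 digits: 126.

126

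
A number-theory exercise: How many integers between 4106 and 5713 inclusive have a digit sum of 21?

104

The integers in [4106, 5713] that have a digit sum of 21: 4179, 4188, 4197, 4269, 4278, 4287, …, 5691, 5709.
104 qualify.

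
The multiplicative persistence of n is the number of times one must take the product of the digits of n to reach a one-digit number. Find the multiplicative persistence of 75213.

75213 → 210 → 0 (2 steps)

2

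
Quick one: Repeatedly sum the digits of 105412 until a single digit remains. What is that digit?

4

1+0+5+4+1+2 = 13
1+3 = 4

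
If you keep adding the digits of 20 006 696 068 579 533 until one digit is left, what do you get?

3

2+0+0+0+6+6+9+6+0+6+8+5+7+9+5+3+3 = 75
7+5 = 12
1+2 = 3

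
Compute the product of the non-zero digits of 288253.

2×8×8×2×5×3 = 3840

3840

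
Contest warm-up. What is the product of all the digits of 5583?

600

5×5×8×3 = 600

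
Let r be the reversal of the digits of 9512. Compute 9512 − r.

Reverse of 9512 is 2159.
9512 − 2159 = 7353

7353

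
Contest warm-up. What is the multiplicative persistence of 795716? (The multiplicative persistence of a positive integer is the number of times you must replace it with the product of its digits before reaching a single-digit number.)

795716 → 13230 → 0 (2 steps)

2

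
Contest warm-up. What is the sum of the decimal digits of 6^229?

756

6^229 = 15726654210634032270656150124289021111976179122431321677974019274011382640166908546837599577148941372388499704736414965789661279241023001734088830454240828110400131666779670839296
Sum of its 179 digits: 756.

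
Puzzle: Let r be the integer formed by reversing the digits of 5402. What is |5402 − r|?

Reverse of 5402 is 2045.
|5402 − 2045| = 3357

3357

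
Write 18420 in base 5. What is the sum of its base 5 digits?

18420 in base 5 is 1042140.
Digit sum: 1+0+4+2+1+4+0 = 12.

12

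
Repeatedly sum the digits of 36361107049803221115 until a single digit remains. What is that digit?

9

3+6+3+6+1+1+0+7+0+4+9+8+0+3+2+2+1+1+1+5 = 63
6+3 = 9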